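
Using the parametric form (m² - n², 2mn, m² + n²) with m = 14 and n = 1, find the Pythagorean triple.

a = m² - n² = 196 - 1 = 195
b = 2mn = 2·14·1 = 28
c = m² + n² = 196 + 1 = 197
Verify: 195² + 28² = 38025 + 784 = 38809 = 197² ✓

(195, 28, 197)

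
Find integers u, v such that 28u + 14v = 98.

Step 1: Check solvability.
gcd(28, 14) = 14
Since 14 divides 98, solutions exist.

Step 2: Apply extended Euclidean algorithm to find gcd.
We find integers such that 28*x0 + 14*y0 = 14

Step 3: Scale the particular solution.
Multiply by 98/14 = 7:
u = 0, v = 7

Step 4: Verify.
28*(0) + 14*(7) = 98 = 98 ✓

u = 0, v = 7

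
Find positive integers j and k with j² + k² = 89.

We need to find integers j, k > 0 such that j² + k² = 89.
Trying j = 5: k² = 89 - 5² = 89 - 25 = 64
k = 8
Check: 5² + 8² = 25 + 64 = 89 ✓

89 = 5² + 8²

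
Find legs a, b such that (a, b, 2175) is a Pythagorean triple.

We need a² + b² = 2175² = 4730625.
Trying: 999² + 1932² = 998001 + 3732624 = 4730625 ✓

(999, 1932, 2175)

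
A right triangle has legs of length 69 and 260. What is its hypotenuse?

c² = a² + b² = 69² + 260² = 4761 + 67600 = 72361
c = 269

269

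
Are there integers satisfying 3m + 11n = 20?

Step 1: Compute gcd(3, 11).
gcd(3, 11) = 1

Step 2: Check divisibility.
Does 1 divide 20? 20 = 1 x 20, so yes.

By the theorem on linear Diophantine equations, 3m + 11n = 20 has integer solutions if and only if gcd(3, 11) divides 20. Since 1 | 20, solutions exist.

Yes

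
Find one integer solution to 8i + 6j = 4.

Step 1: Check solvability.
gcd(8, 6) = 2
Since 2 divides 4, solutions exist.

Step 2: Apply extended Euclidean algorithm to find gcd.
We find integers such that 8*x0 + 6*y0 = 2

Step 3: Scale the particular solution.
Multiply by 4/2 = 2:
i = 2, j = -2

Step 4: Verify.
8*(2) + 6*(-2) = 4 = 4 ✓

i = 2, j = -2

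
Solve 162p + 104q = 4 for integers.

Step 1: Check solvability.
gcd(162, 104) = 2
Since 2 divides 4, solutions exist.

Step 2: Apply extended Euclidean algorithm to find gcd.
We find integers such that 162*x0 + 104*y0 = 2

Step 3: Scale the particular solution.
Multiply by 4/2 = 2:
p = 18, q = -28

Step 4: Verify.
162*(18) + 104*(-28) = 4 = 4 ✓

p = 18, q = -28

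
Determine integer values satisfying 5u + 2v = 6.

Step 1: Check solvability.
gcd(5, 2) = 1
Since 1 divides 6, solutions exist.

Step 2: Apply extended Euclidean algorithm to find gcd.
We find integers such that 5*x0 + 2*y0 = 1

Step 3: Scale the particular solution.
Multiply by 6/1 = 6:
u = 6, v = -12

Step 4: Verify.
5*(6) + 2*(-12) = 6 = 6 ✓

u = 6, v = -12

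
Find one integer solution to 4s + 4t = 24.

Step 1: Check solvability.
gcd(4, 4) = 4
Since 4 divides 24, solutions exist.

Step 2: Apply extended Euclidean algorithm to find gcd.
We find integers such that 4*x0 + 4*y0 = 4

Step 3: Scale the particular solution.
Multiply by 24/4 = 6:
s = 0, t = 6

Step 4: Verify.
4*(0) + 4*(6) = 24 = 24 ✓

s = 0, t = 6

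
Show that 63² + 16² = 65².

Compute a² + b² = 63² + 16² = 3969 + 256 = 4225
Compute c² = 65² = 4225
Since 4225 = 4225, confirmed.

Yes, it is a Pythagorean triple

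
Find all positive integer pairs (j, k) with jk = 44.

The positive divisors of 44 are: 1, 2, 4, 11, 22, 44.
Each divisor d gives the pair (d, 44/d):
(1, 44), (2, 22), (4, 11), (11, 4), (22, 2), (44, 1)

(1, 44), (2, 22), (4, 11), (11, 4), (22, 2), (44, 1)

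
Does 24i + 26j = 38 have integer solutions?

Step 1: Compute gcd(24, 26).
gcd(24, 26) = 2

Step 2: Check divisibility.
Does 2 divide 38? 38 = 2 x 19, so yes.

By the theorem on linear Diophantine equations, 24i + 26j = 38 has integer solutions if and only if gcd(24, 26) divides 38. Since 2 | 38, solutions exist.

Yes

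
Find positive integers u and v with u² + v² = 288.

We need to find integers u, v > 0 such that u² + v² = 288.
Trying u = 12: v² = 288 - 12² = 288 - 144 = 144
v = 12
Check: 12² + 12² = 144 + 144 = 288 ✓

288 = 12² + 12²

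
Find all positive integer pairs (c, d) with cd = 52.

The positive divisors of 52 are: 1, 2, 4, 13, 26, 52.
Each divisor d gives the pair (d, 52/d):
(1, 52), (2, 26), (4, 13), (13, 4), (26, 2), (52, 1)

(1, 52), (2, 26), (4, 13), (13, 4), (26, 2), (52, 1)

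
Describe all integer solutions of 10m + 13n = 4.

Step 1: Compute gcd(10, 13) = 1.
Since 1 divides 4, solutions exist.

Step 2: Find a particular solution using extended Euclidean algorithm.
We get m₀ = 16, n₀ = -12.
Check: 10*16 + 13*-12 = 4 = 4 ✓

Step 3: Write the general solution.
m = 16 + (13/1)t = 16 + 13t
n = -12 - (10/1)t = -12 - 10t
for any integer t.

m = 16 + 13t, n = -12 - 10t for integer t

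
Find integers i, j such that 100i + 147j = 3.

Step 1: Check solvability.
gcd(100, 147) = 1
Since 1 divides 3, solutions exist.

Step 2: Apply extended Euclidean algorithm to find gcd.
We find integers such that 100*x0 + 147*y0 = 1

Step 3: Scale the particular solution.
Multiply by 3/1 = 3:
i = 75, j = -51

Step 4: Verify.
100*(75) + 147*(-51) = 3 = 3 ✓

i = 75, j = -51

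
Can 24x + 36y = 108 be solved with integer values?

Step 1: Compute gcd(24, 36).
gcd(24, 36) = 12

Step 2: Check divisibility.
Does 12 divide 108? 108 = 12 x 9, so yes.

By the theorem on linear Diophantine equations, 24x + 36y = 108 has integer solutions if and only if gcd(24, 36) divides 108. Since 12 | 108, solutions exist.

Yes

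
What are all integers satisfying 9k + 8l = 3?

Step 1: Compute gcd(9, 8) = 1.
Since 1 divides 3, solutions exist.

Step 2: Find a particular solution using extended Euclidean algorithm.
We get k₀ = 3, l₀ = -3.
Check: 9*3 + 8*-3 = 3 = 3 ✓

Step 3: Write the general solution.
k = 3 + (8/1)t = 3 + 8t
l = -3 - (9/1)t = -3 - 9t
for any integer t.

k = 3 + 8t, l = -3 - 9t for integer t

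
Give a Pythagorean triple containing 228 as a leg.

We need the other leg and hypotenuse such that 228² + x² = c².
Take x = 325, c = 397: 228² + 325² = 51984 + 105625 = 157609 = 397² ✓
Triple: (325, 228, 397)

(325, 228, 397)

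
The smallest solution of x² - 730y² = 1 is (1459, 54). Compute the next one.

Solutions to x² - Dy² = 1 are generated by powers of (x₀ + y₀√D).
The next solution satisfies x₁ + y₁√730 = (x₀ + y₀√730)², giving:
x₁ = x₀² + 730y₀² = 1459² + 730·54² = 2128681 + 2128680 = 4257361
y₁ = 2x₀y₀ = 2·1459·54 = 157572

Verify: 4257361² - 730·157572² = 18125122684321 - 18125122684320 = 1 ✓

x = 4257361, y = 157572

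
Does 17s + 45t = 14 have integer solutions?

Step 1: Compute gcd(17, 45).
gcd(17, 45) = 1

Step 2: Check divisibility.
Does 1 divide 14? 14 = 1 x 14, so yes.

By the theorem on linear Diophantine equations, 17s + 45t = 14 has integer solutions if and only if gcd(17, 45) divides 14. Since 1 | 14, solutions exist.

Yes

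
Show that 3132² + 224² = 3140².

Compute a² + b² = 3132² + 224² = 9809424 + 50176 = 9859600
Compute c² = 3140² = 9859600
Since 9859600 = 9859600, confirmed.

Yes, it is a Pythagorean triple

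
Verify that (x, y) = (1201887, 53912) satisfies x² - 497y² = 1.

Compute x² = 1201887² = 1444532360769
Compute 497y² = 497·53912² = 497·2906503744 = 1444532360768
x² - 497y² = 1444532360769 - 1444532360768 = 1
Since this equals 1, (1201887, 53912) is a solution.

Yes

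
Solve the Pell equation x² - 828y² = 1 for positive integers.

We seek the smallest positive integers (x, y) with x² - 828y² = 1, i.e., x² = 828y² + 1.
Try successive y values:
y = 1: x² = 828·1² + 1 = 829, not a perfect square
y = 2: x² = 828·2² + 1 = 3313, not a perfect square
y = 3: x² = 828·3² + 1 = 7453, not a perfect square
... continuing the search (or via continued fractions) ...
y = 40: x² = 828·40² + 1 = 1324801, x = 1151 ✓

Verify: 1151² - 828·40² = 1324801 - 1324800 = 1 ✓

x = 1151, y = 40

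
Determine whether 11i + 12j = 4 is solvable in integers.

Step 1: Compute gcd(11, 12).
gcd(11, 12) = 1

Step 2: Check divisibility.
Does 1 divide 4? 4 = 1 x 4, so yes.

By the theorem on linear Diophantine equations, 11i + 12j = 4 has integer solutions if and only if gcd(11, 12) divides 4. Since 1 | 4, solutions exist.

Yes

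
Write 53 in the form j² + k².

We need to find integers j, k > 0 such that j² + k² = 53.
Trying j = 2: k² = 53 - 2² = 53 - 4 = 49
k = 7
Check: 2² + 7² = 4 + 49 = 53 ✓

53 = 2² + 7²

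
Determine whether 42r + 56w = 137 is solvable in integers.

Step 1: Compute gcd(42, 56).
gcd(42, 56) = 14

Step 2: Check divisibility.
Does 14 divide 137? 137 = 14 x 9 + 11, so no.

By the theorem on linear Diophantine equations, 42r + 56w = 137 has integer solutions if and only if gcd(42, 56) divides 137. Since 14 does not divide 137, no solutions exist.

No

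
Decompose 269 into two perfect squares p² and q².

We need to find integers p, q > 0 such that p² + q² = 269.
Trying p = 10: q² = 269 - 10² = 269 - 100 = 169
q = 13
Check: 10² + 13² = 100 + 169 = 269 ✓

269 = 10² + 13²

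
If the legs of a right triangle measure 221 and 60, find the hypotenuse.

c² = a² + b² = 221² + 60² = 48841 + 3600 = 52441
c = 229

229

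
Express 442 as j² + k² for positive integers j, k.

We need to find integers j, k > 0 such that j² + k² = 442.
Trying j = 1: k² = 442 - 1² = 442 - 1 = 441
k = 21
Check: 1² + 21² = 1 + 441 = 442 ✓

442 = 1² + 21²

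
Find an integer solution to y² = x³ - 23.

Try small integer x values and check whether x³ - 23 is a perfect square.
x = 3: x³ - 23 = 3³ - 23 = 27 - 23 = 4
Is 4 a perfect square? 2² = 4 ✓
So (x, y) = (3, 2) is a solution.

x = 3, y = 2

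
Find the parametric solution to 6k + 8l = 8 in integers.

Step 1: Compute gcd(6, 8) = 2.
Since 2 divides 8, solutions exist.

Step 2: Find a particular solution using extended Euclidean algorithm.
We get k₀ = -4, l₀ = 4.
Check: 6*-4 + 8*4 = 8 = 8 ✓

Step 3: Write the general solution.
k = -4 + (8/2)t = -4 + 4t
l = 4 - (6/2)t = 4 - 3t
for any integer t.

k = -4 + 4t, l = 4 - 3t for integer t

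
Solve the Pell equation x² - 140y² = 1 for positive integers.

We seek the smallest positive integers (x, y) with x² - 140y² = 1, i.e., x² = 140y² + 1.
Try successive y values:
y = 1: x² = 140·1² + 1 = 141, not a perfect square
y = 2: x² = 140·2² + 1 = 561, not a perfect square
y = 3: x² = 140·3² + 1 = 1261, not a perfect square
... continuing the search (or via continued fractions) ...
y = 6: x² = 140·6² + 1 = 5041, x = 71 ✓

Verify: 71² - 140·6² = 5041 - 5040 = 1 ✓

x = 71, y = 6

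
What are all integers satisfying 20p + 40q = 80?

Step 1: Compute gcd(20, 40) = 20.
Since 20 divides 80, solutions exist.

Step 2: Find a particular solution using extended Euclidean algorithm.
We get p₀ = 4, q₀ = 0.
Check: 20*4 + 40*0 = 80 = 80 ✓

Step 3: Write the general solution.
p = 4 + (40/20)t = 4 + 2t
q = 0 - (20/20)t = 0 - 1t
for any integer t.

p = 4 + 2t, q = 0 - 1t for integer t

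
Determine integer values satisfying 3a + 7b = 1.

Step 1: Check solvability.
gcd(3, 7) = 1
Since 1 divides 1, solutions exist.

Step 2: Apply extended Euclidean algorithm to find gcd.
We find integers such that 3*x0 + 7*y0 = 1

Step 3: Scale the particular solution.
Multiply by 1/1 = 1:
a = -2, b = 1

Step 4: Verify.
3*(-2) + 7*(1) = 1 = 1 ✓

a = -2, b = 1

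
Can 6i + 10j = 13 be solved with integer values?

Step 1: Compute gcd(6, 10).
gcd(6, 10) = 2

Step 2: Check divisibility.
Does 2 divide 13? 13 = 2 x 6 + 1, so no.

By the theorem on linear Diophantine equations, 6i + 10j = 13 has integer solutions if and only if gcd(6, 10) divides 13. Since 2 does not divide 13, no solutions exist.

No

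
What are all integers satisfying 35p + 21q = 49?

Step 1: Compute gcd(35, 21) = 7.
Since 7 divides 49, solutions exist.

Step 2: Find a particular solution using extended Euclidean algorithm.
We get p₀ = -7, q₀ = 14.
Check: 35*-7 + 21*14 = 49 = 49 ✓

Step 3: Write the general solution.
p = -7 + (21/7)t = -7 + 3t
q = 14 - (35/7)t = 14 - 5t
for any integer t.

p = -7 + 3t, q = 14 - 5t for integer t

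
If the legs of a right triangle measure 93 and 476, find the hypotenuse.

c² = a² + b² = 93² + 476² = 8649 + 226576 = 235225
c = 485

485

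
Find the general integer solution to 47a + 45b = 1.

Step 1: Compute gcd(47, 45) = 1.
Since 1 divides 1, solutions exist.

Step 2: Find a particular solution using extended Euclidean algorithm.
We get a₀ = -22, b₀ = 23.
Check: 47*-22 + 45*23 = 1 = 1 ✓

Step 3: Write the general solution.
a = -22 + (45/1)t = -22 + 45t
b = 23 - (47/1)t = 23 - 47t
for any integer t.

a = -22 + 45t, b = 23 - 47t for integer t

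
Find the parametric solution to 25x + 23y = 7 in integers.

Step 1: Compute gcd(25, 23) = 1.
Since 1 divides 7, solutions exist.

Step 2: Find a particular solution using extended Euclidean algorithm.
We get x₀ = -77, y₀ = 84.
Check: 25*-77 + 23*84 = 7 = 7 ✓

Step 3: Write the general solution.
x = -77 + (23/1)t = -77 + 23t
y = 84 - (25/1)t = 84 - 25t
for any integer t.

x = -77 + 23t, y = 84 - 25t for integer t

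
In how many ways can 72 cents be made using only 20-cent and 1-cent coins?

We need non-negative integers (x, y) with 20x + 1y = 72.
For each x from 0 to 3, check if (72 - 20x) is a non-negative multiple of 1.
Solutions (x, y): (0,72), (1,52), (2,32), (3,12)
Count: 4

4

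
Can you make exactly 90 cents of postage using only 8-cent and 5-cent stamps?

We need non-negative x, y with 8x + 5y = 90.
gcd(8, 5) = 1 divides 90, so integer solutions exist.
Search for a non-negative one: x = 0 gives 5y = 90 - 0 = 90, so y = 18.
Check: 8·0 + 5·18 = 90 ✓

Yes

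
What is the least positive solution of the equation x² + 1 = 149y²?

We need x² = 149y² - 1. Try successive y:
y = 1: x² = 149·1² - 1 = 148, not a perfect square
y = 2: x² = 149·2² - 1 = 595, not a perfect square
y = 3: x² = 149·3² - 1 = 1340, not a perfect square
...
y = 9305: x² = 149·9305² - 1 = 12900870724 = 113582² ✓
Check: 113582² - 149·9305² = 12900870724 - 12900870725 = -1 ✓

x = 113582, y = 9305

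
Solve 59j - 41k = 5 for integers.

Step 1: Check solvability.
gcd(59, 41) = 1
Since 1 divides 5, solutions exist.

Step 2: Apply extended Euclidean algorithm to find gcd.
We find integers such that 59*x0 + 41*y0 = 1

Step 3: Scale the particular solution.
Multiply by 5/1 = 5:
j = 80, k = 115

Step 4: Verify.
59*(80) - 41*(115) = 5 = 5 ✓

j = 80, k = 115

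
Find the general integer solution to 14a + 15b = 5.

Step 1: Compute gcd(14, 15) = 1.
Since 1 divides 5, solutions exist.

Step 2: Find a particular solution using extended Euclidean algorithm.
We get a₀ = -5, b₀ = 5.
Check: 14*-5 + 15*5 = 5 = 5 ✓

Step 3: Write the general solution.
a = -5 + (15/1)t = -5 + 15t
b = 5 - (14/1)t = 5 - 14t
for any integer t.

a = -5 + 15t, b = 5 - 14t for integer t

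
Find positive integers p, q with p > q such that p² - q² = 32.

Factor: p² - q² = (p+q)(p-q) = 32.
We need two factors of 32 with the same parity.
Use p+q = 16 and p-q = 2 (product 16·2 = 32).
Adding: 2p = 18, so p = 9.
Subtracting: 2q = 14, so q = 7.
Check: 9² - 7² = 81 - 49 = 32 ✓

p = 9, q = 7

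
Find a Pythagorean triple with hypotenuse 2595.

We need a² + b² = 2595² = 6734025.
Trying: 861² + 2448² = 741321 + 5992704 = 6734025 ✓

(861, 2448, 2595)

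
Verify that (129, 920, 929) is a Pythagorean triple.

Compute a² + b² = 129² + 920² = 16641 + 846400 = 863041
Compute c² = 929² = 863041
Since 863041 = 863041, confirmed.

Yes, it is a Pythagorean triple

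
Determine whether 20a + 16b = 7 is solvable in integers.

Step 1: Compute gcd(20, 16).
gcd(20, 16) = 4

Step 2: Check divisibility.
Does 4 divide 7? 7 = 4 x 1 + 3, so no.

By the theorem on linear Diophantine equations, 20a + 16b = 7 has integer solutions if and only if gcd(20, 16) divides 7. Since 4 does not divide 7, no solutions exist.

No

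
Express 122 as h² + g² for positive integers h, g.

We need to find integers h, g > 0 such that h² + g² = 122.
Trying h = 1: g² = 122 - 1² = 122 - 1 = 121
g = 11
Check: 1² + 11² = 1 + 121 = 122 ✓

122 = 1² + 11²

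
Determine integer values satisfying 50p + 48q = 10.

Step 1: Check solvability.
gcd(50, 48) = 2
Since 2 divides 10, solutions exist.

Step 2: Apply extended Euclidean algorithm to find gcd.
We find integers such that 50*x0 + 48*y0 = 2

Step 3: Scale the particular solution.
Multiply by 10/2 = 5:
p = 5, q = -5

Step 4: Verify.
50*(5) + 48*(-5) = 10 = 10 ✓

p = 5, q = -5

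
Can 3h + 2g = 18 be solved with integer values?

Step 1: Compute gcd(3, 2).
gcd(3, 2) = 1

Step 2: Check divisibility.
Does 1 divide 18? 18 = 1 x 18, so yes.

By the theorem on linear Diophantine equations, 3h + 2g = 18 has integer solutions if and only if gcd(3, 2) divides 18. Since 1 | 18, solutions exist.

Yes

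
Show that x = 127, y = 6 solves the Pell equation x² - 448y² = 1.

Compute x² = 127² = 16129
Compute 448y² = 448·6² = 448·36 = 16128
x² - 448y² = 16129 - 16128 = 1
Since this equals 1, (127, 6) is a solution.

Yes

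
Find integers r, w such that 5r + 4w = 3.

Step 1: Check solvability.
gcd(5, 4) = 1
Since 1 divides 3, solutions exist.

Step 2: Apply extended Euclidean algorithm to find gcd.
We find integers such that 5*x0 + 4*y0 = 1

Step 3: Scale the particular solution.
Multiply by 3/1 = 3:
r = 3, w = -3

Step 4: Verify.
5*(3) + 4*(-3) = 3 = 3 ✓

r = 3, w = -3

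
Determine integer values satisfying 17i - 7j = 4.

Step 1: Check solvability.
gcd(17, 7) = 1
Since 1 divides 4, solutions exist.

Step 2: Apply extended Euclidean algorithm to find gcd.
We find integers such that 17*x0 + 7*y0 = 1

Step 3: Scale the particular solution.
Multiply by 4/1 = 4:
i = -8, j = -20

Step 4: Verify.
17*(-8) - 7*(-20) = 4 = 4 ✓

i = -8, j = -20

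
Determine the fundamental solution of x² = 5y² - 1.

We need x² = 5y² - 1. Try successive y:
y = 1: x² = 5·1² - 1 = 4 = 2² ✓
Check: 2² - 5·1² = 4 - 5 = -1 ✓

x = 2, y = 1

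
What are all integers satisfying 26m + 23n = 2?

Step 1: Compute gcd(26, 23) = 1.
Since 1 divides 2, solutions exist.

Step 2: Find a particular solution using extended Euclidean algorithm.
We get m₀ = 16, n₀ = -18.
Check: 26*16 + 23*-18 = 2 = 2 ✓

Step 3: Write the general solution.
m = 16 + (23/1)t = 16 + 23t
n = -18 - (26/1)t = -18 - 26t
for any integer t.

m = 16 + 23t, n = -18 - 26t for integer t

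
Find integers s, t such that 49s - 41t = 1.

Step 1: Check solvability.
gcd(49, 41) = 1
Since 1 divides 1, solutions exist.

Step 2: Apply extended Euclidean algorithm to find gcd.
We find integers such that 49*x0 + 41*y0 = 1

Step 3: Scale the particular solution.
Multiply by 1/1 = 1:
s = -5, t = -6

Step 4: Verify.
49*(-5) - 41*(-6) = 1 = 1 ✓

s = -5, t = -6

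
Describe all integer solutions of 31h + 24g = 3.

Step 1: Compute gcd(31, 24) = 1.
Since 1 divides 3, solutions exist.

Step 2: Find a particular solution using extended Euclidean algorithm.
We get h₀ = 21, g₀ = -27.
Check: 31*21 + 24*-27 = 3 = 3 ✓

Step 3: Write the general solution.
h = 21 + (24/1)t = 21 + 24t
g = -27 - (31/1)t = -27 - 31t
for any integer t.

h = 21 + 24t, g = -27 - 31t for integer t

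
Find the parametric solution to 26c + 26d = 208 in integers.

Step 1: Compute gcd(26, 26) = 26.
Since 26 divides 208, solutions exist.

Step 2: Find a particular solution using extended Euclidean algorithm.
We get c₀ = 0, d₀ = 8.
Check: 26*0 + 26*8 = 208 = 208 ✓

Step 3: Write the general solution.
c = 0 + (26/26)t = 0 + 1t
d = 8 - (26/26)t = 8 - 1t
for any integer t.

c = 0 + 1t, d = 8 - 1t for integer t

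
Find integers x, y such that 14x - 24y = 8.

Step 1: Check solvability.
gcd(14, 24) = 2
Since 2 divides 8, solutions exist.

Step 2: Apply extended Euclidean algorithm to find gcd.
We find integers such that 14*x0 + 24*y0 = 2

Step 3: Scale the particular solution.
Multiply by 8/2 = 4:
x = -20, y = -12

Step 4: Verify.
14*(-20) - 24*(-12) = 8 = 8 ✓

x = -20, y = -12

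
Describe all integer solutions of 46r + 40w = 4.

Step 1: Compute gcd(46, 40) = 2.
Since 2 divides 4, solutions exist.

Step 2: Find a particular solution using extended Euclidean algorithm.
We get r₀ = 14, w₀ = -16.
Check: 46*14 + 40*-16 = 4 = 4 ✓

Step 3: Write the general solution.
r = 14 + (40/2)t = 14 + 20t
w = -16 - (46/2)t = -16 - 23t
for any integer t.

r = 14 + 20t, w = -16 - 23t for integer t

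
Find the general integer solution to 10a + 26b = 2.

Step 1: Compute gcd(10, 26) = 2.
Since 2 divides 2, solutions exist.

Step 2: Find a particular solution using extended Euclidean algorithm.
We get a₀ = -5, b₀ = 2.
Check: 10*-5 + 26*2 = 2 = 2 ✓

Step 3: Write the general solution.
a = -5 + (26/2)t = -5 + 13t
b = 2 - (10/2)t = 2 - 5t
for any integer t.

a = -5 + 13t, b = 2 - 5t for integer t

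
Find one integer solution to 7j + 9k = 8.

Step 1: Check solvability.
gcd(7, 9) = 1
Since 1 divides 8, solutions exist.

Step 2: Apply extended Euclidean algorithm to find gcd.
We find integers such that 7*x0 + 9*y0 = 1

Step 3: Scale the particular solution.
Multiply by 8/1 = 8:
j = 32, k = -24

Step 4: Verify.
7*(32) + 9*(-24) = 8 = 8 ✓

j = 32, k = -24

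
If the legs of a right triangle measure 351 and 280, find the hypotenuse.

c² = a² + b² = 351² + 280² = 123201 + 78400 = 201601
c = 449

449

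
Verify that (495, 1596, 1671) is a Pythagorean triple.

Compute a² + b² = 495² + 1596² = 245025 + 2547216 = 2792241
Compute c² = 1671² = 2792241
Since 2792241 = 2792241, confirmed.

Yes, it is a Pythagorean triple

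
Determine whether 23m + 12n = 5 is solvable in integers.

Step 1: Compute gcd(23, 12).
gcd(23, 12) = 1

Step 2: Check divisibility.
Does 1 divide 5? 5 = 1 x 5, so yes.

By the theorem on linear Diophantine equations, 23m + 12n = 5 has integer solutions if and only if gcd(23, 12) divides 5. Since 1 | 5, solutions exist.

Yes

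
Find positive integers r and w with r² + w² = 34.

We need to find integers r, w > 0 such that r² + w² = 34.
Trying r = 3: w² = 34 - 3² = 34 - 9 = 25
w = 5
Check: 3² + 5² = 9 + 25 = 34 ✓

34 = 3² + 5²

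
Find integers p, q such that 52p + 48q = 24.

Step 1: Check solvability.
gcd(52, 48) = 4
Since 4 divides 24, solutions exist.

Step 2: Apply extended Euclidean algorithm to find gcd.
We find integers such that 52*x0 + 48*y0 = 4

Step 3: Scale the particular solution.
Multiply by 24/4 = 6:
p = 6, q = -6

Step 4: Verify.
52*(6) + 48*(-6) = 24 = 24 ✓

p = 6, q = -6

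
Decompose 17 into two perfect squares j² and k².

We need to find integers j, k > 0 such that j² + k² = 17.
Trying j = 1: k² = 17 - 1² = 17 - 1 = 16
k = 4
Check: 1² + 4² = 1 + 16 = 17 ✓

17 = 1² + 4²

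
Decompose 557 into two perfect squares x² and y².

We need to find integers x, y > 0 such that x² + y² = 557.
Trying x = 14: y² = 557 - 14² = 557 - 196 = 361
y = 19
Check: 14² + 19² = 196 + 361 = 557 ✓

557 = 14² + 19²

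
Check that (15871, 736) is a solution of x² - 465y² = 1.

Compute x² = 15871² = 251888641
Compute 465y² = 465·736² = 465·541696 = 251888640
x² - 465y² = 251888641 - 251888640 = 1
Since this equals 1, (15871, 736) is a solution.

Yes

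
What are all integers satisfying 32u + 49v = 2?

Step 1: Compute gcd(32, 49) = 1.
Since 1 divides 2, solutions exist.

Step 2: Find a particular solution using extended Euclidean algorithm.
We get u₀ = 46, v₀ = -30.
Check: 32*46 + 49*-30 = 2 = 2 ✓

Step 3: Write the general solution.
u = 46 + (49/1)t = 46 + 49t
v = -30 - (32/1)t = -30 - 32t
for any integer t.

u = 46 + 49t, v = -30 - 32t for integer t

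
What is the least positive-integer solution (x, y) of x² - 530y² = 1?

We seek the smallest positive integers (x, y) with x² - 530y² = 1, i.e., x² = 530y² + 1.
Try successive y values:
y = 1: x² = 530·1² + 1 = 531, not a perfect square
y = 2: x² = 530·2² + 1 = 2121, not a perfect square
y = 3: x² = 530·3² + 1 = 4771, not a perfect square
... continuing the search (or via continued fractions) ...
y = 46: x² = 530·46² + 1 = 1121481, x = 1059 ✓

Verify: 1059² - 530·46² = 1121481 - 1121480 = 1 ✓

x = 1059, y = 46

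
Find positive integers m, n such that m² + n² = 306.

Search for m with 306 - m² a perfect square.
m = 9: 306 - 9² = 306 - 81 = 225 = 15² ✓
So m = 9, n = 15.

m = 9, n = 15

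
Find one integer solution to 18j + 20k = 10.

Step 1: Check solvability.
gcd(18, 20) = 2
Since 2 divides 10, solutions exist.

Step 2: Apply extended Euclidean algorithm to find gcd.
We find integers such that 18*x0 + 20*y0 = 2

Step 3: Scale the particular solution.
Multiply by 10/2 = 5:
j = -5, k = 5

Step 4: Verify.
18*(-5) + 20*(5) = 10 = 10 ✓

j = -5, k = 5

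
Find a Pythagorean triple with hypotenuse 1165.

We need a² + b² = 1165² = 1357225.
Trying: 517² + 1044² = 267289 + 1089936 = 1357225 ✓

(517, 1044, 1165)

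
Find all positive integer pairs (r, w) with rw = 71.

The positive divisors of 71 are: 1, 71.
Each divisor d gives the pair (d, 71/d):
(1, 71), (71, 1)

(1, 71), (71, 1)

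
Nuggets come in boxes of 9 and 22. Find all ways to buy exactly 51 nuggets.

We need non-negative integers (x, y) with 9x + 22y = 51.
For each x in 0..5, check if 51 - 9x is a non-negative multiple of 22.
No x yields an integer y ≥ 0.

No solution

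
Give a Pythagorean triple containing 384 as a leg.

We need the other leg and hypotenuse such that 384² + x² = c².
Take x = 2288, c = 2320: 384² + 2288² = 147456 + 5234944 = 5382400 = 2320² ✓
Triple: (2288, 384, 2320)

(2288, 384, 2320)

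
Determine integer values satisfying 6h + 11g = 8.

Step 1: Check solvability.
gcd(6, 11) = 1
Since 1 divides 8, solutions exist.

Step 2: Apply extended Euclidean algorithm to find gcd.
We find integers such that 6*x0 + 11*y0 = 1

Step 3: Scale the particular solution.
Multiply by 8/1 = 8:
h = 16, g = -8

Step 4: Verify.
6*(16) + 11*(-8) = 8 = 8 ✓

h = 16, g = -8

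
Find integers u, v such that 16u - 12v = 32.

Step 1: Check solvability.
gcd(16, 12) = 4
Since 4 divides 32, solutions exist.

Step 2: Apply extended Euclidean algorithm to find gcd.
We find integers such that 16*x0 + 12*y0 = 4

Step 3: Scale the particular solution.
Multiply by 32/4 = 8:
u = 8, v = 8

Step 4: Verify.
16*(8) - 12*(8) = 32 = 32 ✓

u = 8, v = 8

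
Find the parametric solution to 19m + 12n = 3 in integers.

Step 1: Compute gcd(19, 12) = 1.
Since 1 divides 3, solutions exist.

Step 2: Find a particular solution using extended Euclidean algorithm.
We get m₀ = -15, n₀ = 24.
Check: 19*-15 + 12*24 = 3 = 3 ✓

Step 3: Write the general solution.
m = -15 + (12/1)t = -15 + 12t
n = 24 - (19/1)t = 24 - 19t
for any integer t.

m = -15 + 12t, n = 24 - 19t for integer t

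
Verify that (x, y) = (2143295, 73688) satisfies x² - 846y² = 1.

Compute x² = 2143295² = 4593713457025
Compute 846y² = 846·73688² = 846·5429921344 = 4593713457024
x² - 846y² = 4593713457025 - 4593713457024 = 1
Since this equals 1, (2143295, 73688) is a solution.

Yes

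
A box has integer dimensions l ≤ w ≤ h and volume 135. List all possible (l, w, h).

Iterate l from 1 to ⌊135^(1/3)⌋. For each l dividing 135, iterate w ≥ l with w dividing 135/l, and set h = 135/(l·w).
Triples found (6): (1×1×135), (1×3×45), (1×5×27), (1×9×15), (3×3×15), (3×5×9)

(1×1×135), (1×3×45), (1×5×27), (1×9×15), (3×3×15), (3×5×9)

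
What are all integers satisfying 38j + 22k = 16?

Step 1: Compute gcd(38, 22) = 2.
Since 2 divides 16, solutions exist.

Step 2: Find a particular solution using extended Euclidean algorithm.
We get j₀ = -32, k₀ = 56.
Check: 38*-32 + 22*56 = 16 = 16 ✓

Step 3: Write the general solution.
j = -32 + (22/2)t = -32 + 11t
k = 56 - (38/2)t = 56 - 19t
for any integer t.

j = -32 + 11t, k = 56 - 19t for integer t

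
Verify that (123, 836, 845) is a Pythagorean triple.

Compute a² + b²:
123² + 836² = 15129 + 698896 = 714025
Compute c²:
845² = 714025
Since 714025 = 714025, it is a Pythagorean triple.

Yes, it is a Pythagorean triple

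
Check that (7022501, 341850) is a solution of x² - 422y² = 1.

Compute x² = 7022501² = 49315520295001
Compute 422y² = 422·341850² = 422·116861422500 = 49315520295000
x² - 422y² = 49315520295001 - 49315520295000 = 1
Since this equals 1, (7022501, 341850) is a solution.

Yes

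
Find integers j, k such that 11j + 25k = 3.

Step 1: Check solvability.
gcd(11, 25) = 1
Since 1 divides 3, solutions exist.

Step 2: Apply extended Euclidean algorithm to find gcd.
We find integers such that 11*x0 + 25*y0 = 1

Step 3: Scale the particular solution.
Multiply by 3/1 = 3:
j = -27, k = 12

Step 4: Verify.
11*(-27) + 25*(12) = 3 = 3 ✓

j = -27, k = 12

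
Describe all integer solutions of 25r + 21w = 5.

Step 1: Compute gcd(25, 21) = 1.
Since 1 divides 5, solutions exist.

Step 2: Find a particular solution using extended Euclidean algorithm.
We get r₀ = -25, w₀ = 30.
Check: 25*-25 + 21*30 = 5 = 5 ✓

Step 3: Write the general solution.
r = -25 + (21/1)t = -25 + 21t
w = 30 - (25/1)t = 30 - 25t
for any integer t.

r = -25 + 21t, w = 30 - 25t for integer t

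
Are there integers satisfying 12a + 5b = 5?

Step 1: Compute gcd(12, 5).
gcd(12, 5) = 1

Step 2: Check divisibility.
Does 1 divide 5? 5 = 1 x 5, so yes.

By the theorem on linear Diophantine equations, 12a + 5b = 5 has integer solutions if and only if gcd(12, 5) divides 5. Since 1 | 5, solutions exist.

Yes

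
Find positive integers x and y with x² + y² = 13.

We need to find integers x, y > 0 such that x² + y² = 13.
Trying x = 2: y² = 13 - 2² = 13 - 4 = 9
y = 3
Check: 2² + 3² = 4 + 9 = 13 ✓

13 = 2² + 3²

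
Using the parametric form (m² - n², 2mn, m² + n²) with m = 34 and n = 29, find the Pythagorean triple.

a = m² - n² = 1156 - 841 = 315
b = 2mn = 2·34·29 = 1972
c = m² + n² = 1156 + 841 = 1997
Verify: 315² + 1972² = 99225 + 3888784 = 3988009 = 1997² ✓

(315, 1972, 1997)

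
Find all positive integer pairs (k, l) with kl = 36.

The positive divisors of 36 are: 1, 2, 3, 4, 6, 9, 12, 18, 36.
Each divisor d gives the pair (d, 36/d):
(1, 36), (2, 18), (3, 12), (4, 9), (6, 6), (9, 4), (12, 3), (18, 2), (36, 1)

(1, 36), (2, 18), (3, 12), (4, 9), (6, 6), (9, 4), (12, 3), (18, 2), (36, 1)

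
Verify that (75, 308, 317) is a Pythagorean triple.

Compute a² + b²:
75² + 308² = 5625 + 94864 = 100489
Compute c²:
317² = 100489
Since 100489 = 100489, it is a Pythagorean triple.

Yes, it is a Pythagorean triple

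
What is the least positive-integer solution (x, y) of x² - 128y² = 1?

We seek the smallest positive integers (x, y) with x² - 128y² = 1, i.e., x² = 128y² + 1.
Try successive y values:
y = 1: x² = 128·1² + 1 = 129, not a perfect square
y = 2: x² = 128·2² + 1 = 513, not a perfect square
y = 3: x² = 128·3² + 1 = 1153, not a perfect square
... continuing the search (or via continued fractions) ...
y = 51: x² = 128·51² + 1 = 332929, x = 577 ✓

Verify: 577² - 128·51² = 332929 - 332928 = 1 ✓

x = 577, y = 51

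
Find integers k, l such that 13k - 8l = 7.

Step 1: Check solvability.
gcd(13, 8) = 1
Since 1 divides 7, solutions exist.

Step 2: Apply extended Euclidean algorithm to find gcd.
We find integers such that 13*x0 + 8*y0 = 1

Step 3: Scale the particular solution.
Multiply by 7/1 = 7:
k = -21, l = -35

Step 4: Verify.
13*(-21) - 8*(-35) = 7 = 7 ✓

k = -21, l = -35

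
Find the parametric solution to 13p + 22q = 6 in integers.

Step 1: Compute gcd(13, 22) = 1.
Since 1 divides 6, solutions exist.

Step 2: Find a particular solution using extended Euclidean algorithm.
We get p₀ = -30, q₀ = 18.
Check: 13*-30 + 22*18 = 6 = 6 ✓

Step 3: Write the general solution.
p = -30 + (22/1)t = -30 + 22t
q = 18 - (13/1)t = 18 - 13t
for any integer t.

p = -30 + 22t, q = 18 - 13t for integer t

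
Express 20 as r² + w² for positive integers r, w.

We need to find integers r, w > 0 such that r² + w² = 20.
Trying r = 2: w² = 20 - 2² = 20 - 4 = 16
w = 4
Check: 2² + 4² = 4 + 16 = 20 ✓

20 = 2² + 4²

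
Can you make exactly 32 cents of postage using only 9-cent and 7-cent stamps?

We need non-negative x, y with 9x + 7y = 32.
gcd(9, 7) = 1 divides 32, so integer solutions exist.
Search for a non-negative one: x = 2 gives 7y = 32 - 18 = 14, so y = 2.
Check: 9·2 + 7·2 = 32 ✓

Yes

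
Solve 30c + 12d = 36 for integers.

Step 1: Check solvability.
gcd(30, 12) = 6
Since 6 divides 36, solutions exist.

Step 2: Apply extended Euclidean algorithm to find gcd.
We find integers such that 30*x0 + 12*y0 = 6

Step 3: Scale the particular solution.
Multiply by 36/6 = 6:
c = 6, d = -12

Step 4: Verify.
30*(6) + 12*(-12) = 36 = 36 ✓

c = 6, d = -12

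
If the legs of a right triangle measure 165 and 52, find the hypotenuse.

c² = a² + b² = 165² + 52² = 27225 + 2704 = 29929
c = 173

173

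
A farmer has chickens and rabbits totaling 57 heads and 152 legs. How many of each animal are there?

Let c = chickens, r = rabbits.
Heads: c + r = 57
Legs: 2c + 4r = 152
From the first equation, c = 57 - r. Substitute:
2(57 - r) + 4r = 152
114 + 2r = 152
r = (152 - 114)/2 = 19
c = 57 - 19 = 38

Chickens: 38, Rabbits: 19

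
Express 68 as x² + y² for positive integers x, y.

We need to find integers x, y > 0 such that x² + y² = 68.
Trying x = 2: y² = 68 - 2² = 68 - 4 = 64
y = 8
Check: 2² + 8² = 4 + 64 = 68 ✓

68 = 2² + 8²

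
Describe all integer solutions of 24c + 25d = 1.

Step 1: Compute gcd(24, 25) = 1.
Since 1 divides 1, solutions exist.

Step 2: Find a particular solution using extended Euclidean algorithm.
We get c₀ = -1, d₀ = 1.
Check: 24*-1 + 25*1 = 1 = 1 ✓

Step 3: Write the general solution.
c = -1 + (25/1)t = -1 + 25t
d = 1 - (24/1)t = 1 - 24t
for any integer t.

c = -1 + 25t, d = 1 - 24t for integer t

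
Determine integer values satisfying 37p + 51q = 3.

Step 1: Check solvability.
gcd(37, 51) = 1
Since 1 divides 3, solutions exist.

Step 2: Apply extended Euclidean algorithm to find gcd.
We find integers such that 37*x0 + 51*y0 = 1

Step 3: Scale the particular solution.
Multiply by 3/1 = 3:
p = -33, q = 24

Step 4: Verify.
37*(-33) + 51*(24) = 3 = 3 ✓

p = -33, q = 24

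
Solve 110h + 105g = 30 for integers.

Step 1: Check solvability.
gcd(110, 105) = 5
Since 5 divides 30, solutions exist.

Step 2: Apply extended Euclidean algorithm to find gcd.
We find integers such that 110*x0 + 105*y0 = 5

Step 3: Scale the particular solution.
Multiply by 30/5 = 6:
h = 6, g = -6

Step 4: Verify.
110*(6) + 105*(-6) = 30 = 30 ✓

h = 6, g = -6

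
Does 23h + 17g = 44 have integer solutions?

Step 1: Compute gcd(23, 17).
gcd(23, 17) = 1

Step 2: Check divisibility.
Does 1 divide 44? 44 = 1 x 44, so yes.

By the theorem on linear Diophantine equations, 23h + 17g = 44 has integer solutions if and only if gcd(23, 17) divides 44. Since 1 | 44, solutions exist.

Yes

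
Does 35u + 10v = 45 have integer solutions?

Step 1: Compute gcd(35, 10).
gcd(35, 10) = 5

Step 2: Check divisibility.
Does 5 divide 45? 45 = 5 x 9, so yes.

By the theorem on linear Diophantine equations, 35u + 10v = 45 has integer solutions if and only if gcd(35, 10) divides 45. Since 5 | 45, solutions exist.

Yes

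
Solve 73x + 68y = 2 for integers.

Step 1: Check solvability.
gcd(73, 68) = 1
Since 1 divides 2, solutions exist.

Step 2: Apply extended Euclidean algorithm to find gcd.
We find integers such that 73*x0 + 68*y0 = 1

Step 3: Scale the particular solution.
Multiply by 2/1 = 2:
x = -54, y = 58

Step 4: Verify.
73*(-54) + 68*(58) = 2 = 2 ✓

x = -54, y = 58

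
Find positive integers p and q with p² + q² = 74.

We need to find integers p, q > 0 such that p² + q² = 74.
Trying p = 5: q² = 74 - 5² = 74 - 25 = 49
q = 7
Check: 5² + 7² = 25 + 49 = 74 ✓

74 = 5² + 7²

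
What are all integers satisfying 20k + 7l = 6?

Step 1: Compute gcd(20, 7) = 1.
Since 1 divides 6, solutions exist.

Step 2: Find a particular solution using extended Euclidean algorithm.
We get k₀ = -6, l₀ = 18.
Check: 20*-6 + 7*18 = 6 = 6 ✓

Step 3: Write the general solution.
k = -6 + (7/1)t = -6 + 7t
l = 18 - (20/1)t = 18 - 20t
for any integer t.

k = -6 + 7t, l = 18 - 20t for integer t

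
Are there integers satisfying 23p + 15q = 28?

Step 1: Compute gcd(23, 15).
gcd(23, 15) = 1

Step 2: Check divisibility.
Does 1 divide 28? 28 = 1 x 28, so yes.

By the theorem on linear Diophantine equations, 23p + 15q = 28 has integer solutions if and only if gcd(23, 15) divides 28. Since 1 | 28, solutions exist.

Yes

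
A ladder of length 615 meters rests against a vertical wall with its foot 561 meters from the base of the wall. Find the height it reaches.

The ladder, wall, and ground form a right triangle with hypotenuse 615 and one leg 561.
By the Pythagorean theorem: h² = 615² - 561² = 378225 - 314721 = 63504
h = √63504 = 252 meters

252 meters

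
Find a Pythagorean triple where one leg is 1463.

We need the other leg and hypotenuse such that 1463² + x² = c².
Take x = 840, c = 1687: 1463² + 840² = 2140369 + 705600 = 2845969 = 1687² ✓
Triple: (1463, 840, 1687)

(1463, 840, 1687)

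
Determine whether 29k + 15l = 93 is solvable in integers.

Step 1: Compute gcd(29, 15).
gcd(29, 15) = 1

Step 2: Check divisibility.
Does 1 divide 93? 93 = 1 x 93, so yes.

By the theorem on linear Diophantine equations, 29k + 15l = 93 has integer solutions if and only if gcd(29, 15) divides 93. Since 1 | 93, solutions exist.

Yes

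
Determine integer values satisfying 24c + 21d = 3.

Step 1: Check solvability.
gcd(24, 21) = 3
Since 3 divides 3, solutions exist.

Step 2: Apply extended Euclidean algorithm to find gcd.
We find integers such that 24*x0 + 21*y0 = 3

Step 3: Scale the particular solution.
Multiply by 3/3 = 1:
c = 1, d = -1

Step 4: Verify.
24*(1) + 21*(-1) = 3 = 3 ✓

c = 1, d = -1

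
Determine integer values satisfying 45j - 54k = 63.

Step 1: Check solvability.
gcd(45, 54) = 9
Since 9 divides 63, solutions exist.

Step 2: Apply extended Euclidean algorithm to find gcd.
We find integers such that 45*x0 + 54*y0 = 9

Step 3: Scale the particular solution.
Multiply by 63/9 = 7:
j = -7, k = -7

Step 4: Verify.
45*(-7) - 54*(-7) = 63 = 63 ✓

j = -7, k = -7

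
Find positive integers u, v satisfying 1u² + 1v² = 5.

Try small values of u and check whether (5 - 1u²)/1 is a perfect square.
u = 1: 1·1² = 1, so 1v² = 5 - 1 = 4, giving v² = 4, v = 2.
Check: 1·1² + 1·2² = 1 + 4 = 5 ✓

u = 1, v = 2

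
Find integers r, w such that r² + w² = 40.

We need to find integers r, w > 0 such that r² + w² = 40.
Trying r = 2: w² = 40 - 2² = 40 - 4 = 36
w = 6
Check: 2² + 6² = 4 + 36 = 40 ✓

40 = 2² + 6²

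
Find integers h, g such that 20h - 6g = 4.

Step 1: Check solvability.
gcd(20, 6) = 2
Since 2 divides 4, solutions exist.

Step 2: Apply extended Euclidean algorithm to find gcd.
We find integers such that 20*x0 + 6*y0 = 2

Step 3: Scale the particular solution.
Multiply by 4/2 = 2:
h = 2, g = 6

Step 4: Verify.
20*(2) - 6*(6) = 4 = 4 ✓

h = 2, g = 6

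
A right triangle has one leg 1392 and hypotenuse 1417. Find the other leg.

a² = c² - b² = 2007889 - 1937664 = 70225
a = 265

265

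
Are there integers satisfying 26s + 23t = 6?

Step 1: Compute gcd(26, 23).
gcd(26, 23) = 1

Step 2: Check divisibility.
Does 1 divide 6? 6 = 1 x 6, so yes.

By the theorem on linear Diophantine equations, 26s + 23t = 6 has integer solutions if and only if gcd(26, 23) divides 6. Since 1 | 6, solutions exist.

Yes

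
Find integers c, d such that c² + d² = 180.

We need to find integers c, d > 0 such that c² + d² = 180.
Trying c = 6: d² = 180 - 6² = 180 - 36 = 144
d = 12
Check: 6² + 12² = 36 + 144 = 180 ✓

180 = 6² + 12²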